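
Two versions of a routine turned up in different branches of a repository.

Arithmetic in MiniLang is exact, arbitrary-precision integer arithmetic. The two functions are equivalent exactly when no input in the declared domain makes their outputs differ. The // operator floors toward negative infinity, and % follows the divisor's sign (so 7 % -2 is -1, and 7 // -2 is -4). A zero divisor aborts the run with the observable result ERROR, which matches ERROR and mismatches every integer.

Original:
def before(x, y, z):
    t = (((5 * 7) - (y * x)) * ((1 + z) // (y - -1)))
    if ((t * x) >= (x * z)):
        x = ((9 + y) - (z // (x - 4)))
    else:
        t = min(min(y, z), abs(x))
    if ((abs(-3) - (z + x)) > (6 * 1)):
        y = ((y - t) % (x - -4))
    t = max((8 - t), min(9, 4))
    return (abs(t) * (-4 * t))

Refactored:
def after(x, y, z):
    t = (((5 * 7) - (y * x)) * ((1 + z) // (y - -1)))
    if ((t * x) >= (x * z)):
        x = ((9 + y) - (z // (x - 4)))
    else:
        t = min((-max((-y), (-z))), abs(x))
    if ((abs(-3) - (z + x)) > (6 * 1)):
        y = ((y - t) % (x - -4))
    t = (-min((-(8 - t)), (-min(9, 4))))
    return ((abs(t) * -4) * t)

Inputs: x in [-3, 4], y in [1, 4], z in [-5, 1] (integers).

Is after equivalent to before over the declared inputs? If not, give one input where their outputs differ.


Equivalent — the differences include same computation, different form, yet no declared input distinguishes the two.
Spot check at x=3, y=1, z=0 — before: t := 0 | ((t * x) >= (x * z)): true | x := 10 | ((abs(-3) - (z + x)) > (6 * 1)): false | t := 8 | result -256. after: t := 0 | ((t * x) >= (x * z)): true | x := 10 | ((abs(-3) - (z + x)) > (6 * 1)): false | t := 8 | result -256. Both give -256.
An exhaustive pass over the 224 declared inputs shows identical outputs.
verdict: equivalent


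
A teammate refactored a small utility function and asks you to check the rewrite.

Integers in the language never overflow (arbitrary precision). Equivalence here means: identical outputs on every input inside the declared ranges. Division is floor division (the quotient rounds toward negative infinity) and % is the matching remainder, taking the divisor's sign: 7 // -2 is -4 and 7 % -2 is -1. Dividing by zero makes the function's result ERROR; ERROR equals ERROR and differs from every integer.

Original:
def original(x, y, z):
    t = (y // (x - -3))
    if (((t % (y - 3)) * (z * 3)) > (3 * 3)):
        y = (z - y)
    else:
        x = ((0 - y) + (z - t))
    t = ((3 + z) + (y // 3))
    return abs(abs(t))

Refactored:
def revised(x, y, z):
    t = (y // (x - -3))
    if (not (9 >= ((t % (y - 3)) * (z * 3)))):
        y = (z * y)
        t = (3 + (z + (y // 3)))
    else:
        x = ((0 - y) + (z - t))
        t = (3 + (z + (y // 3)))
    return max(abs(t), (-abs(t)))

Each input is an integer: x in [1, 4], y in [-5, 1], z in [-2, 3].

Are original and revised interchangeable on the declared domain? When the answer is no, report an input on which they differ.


Not equivalent: x=1, y=-5, z=-2 separates them (2 vs 4).
original: t := -2 | (((t % (y - 3)) * (z * 3)) > (3 * 3)): true | y := 3 | t := 2 | result 2
revised: t := -2 | (not (9 >= ((t % (y - 3)) * (z * 3)))): true | y := 10 | t := 4 | result 4
verdict: not equivalent; witness: x=1, y=-5, z=-2


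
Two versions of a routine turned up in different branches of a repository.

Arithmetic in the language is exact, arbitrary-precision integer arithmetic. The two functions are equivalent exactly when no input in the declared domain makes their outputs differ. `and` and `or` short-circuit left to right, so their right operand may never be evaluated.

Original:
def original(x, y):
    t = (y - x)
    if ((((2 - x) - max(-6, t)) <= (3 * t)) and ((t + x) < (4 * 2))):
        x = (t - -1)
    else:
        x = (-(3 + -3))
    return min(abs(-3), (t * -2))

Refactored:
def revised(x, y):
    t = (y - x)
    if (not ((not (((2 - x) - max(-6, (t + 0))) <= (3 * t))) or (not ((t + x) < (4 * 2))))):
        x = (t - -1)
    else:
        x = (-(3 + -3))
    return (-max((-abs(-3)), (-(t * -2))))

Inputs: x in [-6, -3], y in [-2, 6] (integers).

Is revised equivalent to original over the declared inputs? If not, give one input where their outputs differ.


Differences: arithmetic usage differs, and boolean connective usage differs, and constant usage differs, and min/max/abs usage differs — yet all 36 inputs agree.
verdict: equivalent


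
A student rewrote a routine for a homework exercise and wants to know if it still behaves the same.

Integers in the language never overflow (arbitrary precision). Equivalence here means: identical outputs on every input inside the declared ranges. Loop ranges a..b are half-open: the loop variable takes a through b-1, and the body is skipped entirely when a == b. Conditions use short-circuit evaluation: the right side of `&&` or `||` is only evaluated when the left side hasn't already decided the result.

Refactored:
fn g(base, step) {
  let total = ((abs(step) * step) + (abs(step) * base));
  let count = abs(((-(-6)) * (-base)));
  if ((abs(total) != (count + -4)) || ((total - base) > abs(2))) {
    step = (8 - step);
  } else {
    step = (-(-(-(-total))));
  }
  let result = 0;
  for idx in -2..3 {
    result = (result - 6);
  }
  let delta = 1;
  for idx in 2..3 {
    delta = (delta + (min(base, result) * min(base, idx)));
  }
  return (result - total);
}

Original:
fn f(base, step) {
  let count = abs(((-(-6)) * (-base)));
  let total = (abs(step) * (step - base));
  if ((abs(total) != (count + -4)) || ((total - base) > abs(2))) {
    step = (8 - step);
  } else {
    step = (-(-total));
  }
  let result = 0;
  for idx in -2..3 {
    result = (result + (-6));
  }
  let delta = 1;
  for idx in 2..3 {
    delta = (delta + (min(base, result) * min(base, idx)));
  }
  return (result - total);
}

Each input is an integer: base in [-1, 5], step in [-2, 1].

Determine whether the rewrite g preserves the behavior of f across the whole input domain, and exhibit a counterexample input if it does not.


Run the pair on base=-1, step=-2.
f: count=6, then total=-2, then ((abs(total) != (count + -4)) || ((total - base) > abs(2))) is false, then step=-2, then result=0, then (idx=-2), then result=-6, then (idx=-1), then result=-12, then (idx=0), then result=-18, then (idx=1), then result=-24, then (idx=2), then result=-30, then delta=1, then (idx=2), then delta=31, then returns -28
g: total=-6, then count=6, then ((abs(total) != (count + -4)) || ((total - base) > abs(2))) is true, then step=10, then result=0, then (idx=-2), then result=-6, then (idx=-1), then result=-12, then (idx=0), then result=-18, then (idx=1), then result=-24, then (idx=2), then result=-30, then delta=1, then (idx=2), then delta=31, then returns -24
-28 != -24, so the rewrite changes behavior.
verdict: not equivalent; witness: base=-1, step=-2


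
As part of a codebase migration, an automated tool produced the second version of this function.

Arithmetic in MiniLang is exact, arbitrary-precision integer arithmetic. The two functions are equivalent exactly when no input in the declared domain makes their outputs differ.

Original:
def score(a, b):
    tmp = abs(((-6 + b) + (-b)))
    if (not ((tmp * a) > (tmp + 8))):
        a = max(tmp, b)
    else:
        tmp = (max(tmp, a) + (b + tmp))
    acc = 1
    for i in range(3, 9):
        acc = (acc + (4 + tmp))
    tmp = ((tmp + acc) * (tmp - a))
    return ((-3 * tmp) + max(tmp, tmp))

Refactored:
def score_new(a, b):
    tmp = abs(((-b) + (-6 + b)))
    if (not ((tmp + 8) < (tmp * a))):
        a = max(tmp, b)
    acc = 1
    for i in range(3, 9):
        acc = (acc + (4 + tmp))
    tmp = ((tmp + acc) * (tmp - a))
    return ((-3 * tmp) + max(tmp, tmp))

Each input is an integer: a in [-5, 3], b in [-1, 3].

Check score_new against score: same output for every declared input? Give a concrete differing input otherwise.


Take a=3, b=-1.
score: tmp = 6; (not ((tmp * a) > (tmp + 8))) -> false; tmp = 11; acc = 1; [i=3]; acc = 16; [i=4]; acc = 31; [i=5]; acc = 46; [i=6]; acc = 61; [i=7]; acc = 76; [i=8]; acc = 91; tmp = 816; return -1632
score_new: tmp = 6; (not ((tmp + 8) < (tmp * a))) -> false; acc = 1; [i=3]; acc = 11; [i=4]; acc = 21; [i=5]; acc = 31; [i=6]; acc = 41; [i=7]; acc = 51; [i=8]; acc = 61; tmp = 201; return -402
-1632 against -402: the behavior changed.
verdict: not equivalent; witness: a=3, b=-1


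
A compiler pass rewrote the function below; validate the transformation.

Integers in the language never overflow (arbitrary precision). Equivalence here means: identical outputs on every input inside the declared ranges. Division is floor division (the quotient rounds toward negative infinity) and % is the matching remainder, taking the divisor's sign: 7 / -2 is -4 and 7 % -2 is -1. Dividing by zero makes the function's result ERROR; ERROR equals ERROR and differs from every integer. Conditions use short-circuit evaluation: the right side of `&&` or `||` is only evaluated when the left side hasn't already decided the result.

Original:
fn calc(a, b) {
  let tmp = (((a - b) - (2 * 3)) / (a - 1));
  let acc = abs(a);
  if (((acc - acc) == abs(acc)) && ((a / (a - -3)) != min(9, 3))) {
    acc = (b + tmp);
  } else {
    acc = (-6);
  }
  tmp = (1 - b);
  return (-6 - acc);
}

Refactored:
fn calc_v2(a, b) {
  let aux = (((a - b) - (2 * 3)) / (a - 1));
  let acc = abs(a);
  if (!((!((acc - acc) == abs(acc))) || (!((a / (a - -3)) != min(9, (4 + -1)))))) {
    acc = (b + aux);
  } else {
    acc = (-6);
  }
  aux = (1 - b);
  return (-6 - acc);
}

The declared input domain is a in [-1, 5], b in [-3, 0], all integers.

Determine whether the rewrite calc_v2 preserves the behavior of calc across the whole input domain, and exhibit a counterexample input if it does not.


The two are interchangeable: arithmetic usage differs, and boolean connective usage differs, and constant usage differs, and local variable names differ, and every declared input agrees.
Tracing a=-1, b=-1: calc: tmp becomes 3; next acc becomes 1; next (((acc - acc) == abs(acc)) && ((a / (a - -3)) != min(9, 3))) evaluates to false; next acc becomes -6; next tmp becomes 2; next final value 0 | calc_v2: aux becomes 3; next acc becomes 1; next (!((!((acc - acc) == abs(acc))) || (!((a / (a - -3)) != min(9, (4 + -1)))))) evaluates to false; next acc becomes -6; next aux becomes 2; next final value 0 — matching result 0.
Checked all 28 inputs in the declared domain: the outputs agree on every one.
verdict: equivalent


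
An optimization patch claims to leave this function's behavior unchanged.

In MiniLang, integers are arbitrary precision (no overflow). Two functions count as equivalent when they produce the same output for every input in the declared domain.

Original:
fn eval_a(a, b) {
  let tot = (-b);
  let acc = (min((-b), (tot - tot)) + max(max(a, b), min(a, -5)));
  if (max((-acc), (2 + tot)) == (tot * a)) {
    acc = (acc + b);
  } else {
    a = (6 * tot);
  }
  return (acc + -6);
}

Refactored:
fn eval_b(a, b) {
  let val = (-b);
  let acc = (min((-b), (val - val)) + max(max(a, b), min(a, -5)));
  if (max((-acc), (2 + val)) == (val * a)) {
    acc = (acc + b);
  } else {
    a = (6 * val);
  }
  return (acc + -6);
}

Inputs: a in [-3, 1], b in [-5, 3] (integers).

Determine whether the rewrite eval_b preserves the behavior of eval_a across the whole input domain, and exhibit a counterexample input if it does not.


Changes here: local variable names differ; the full 45-point sweep finds no disagreement.
verdict: equivalent


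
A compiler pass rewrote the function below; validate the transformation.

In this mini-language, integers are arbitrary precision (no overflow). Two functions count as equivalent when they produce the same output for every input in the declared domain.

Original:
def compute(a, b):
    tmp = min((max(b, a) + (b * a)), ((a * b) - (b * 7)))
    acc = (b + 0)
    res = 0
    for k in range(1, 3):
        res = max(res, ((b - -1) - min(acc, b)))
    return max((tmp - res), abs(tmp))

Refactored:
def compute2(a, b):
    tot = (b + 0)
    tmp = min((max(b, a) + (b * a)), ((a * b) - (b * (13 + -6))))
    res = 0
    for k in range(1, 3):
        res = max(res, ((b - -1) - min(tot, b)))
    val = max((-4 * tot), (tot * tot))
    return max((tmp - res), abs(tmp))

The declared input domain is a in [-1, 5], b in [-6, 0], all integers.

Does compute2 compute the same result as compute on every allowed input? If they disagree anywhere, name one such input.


The two versions differ — the changes include statement counts differ; and constant usage differs; and min/max/abs usage differs; and local variable names differ; and arithmetic usage differs.
Spot check at a=-1, b=-5 — compute: tmp = 4; acc = -5; res = 0; [k=1]; res = 1; [k=2]; res = 1; return 4. compute2: tot = -5; tmp = 4; res = 0; [k=1]; res = 1; [k=2]; res = 1; val = 25; return 4. Both give 4.
Across all 49 domain points the two functions coincide.
verdict: equivalent


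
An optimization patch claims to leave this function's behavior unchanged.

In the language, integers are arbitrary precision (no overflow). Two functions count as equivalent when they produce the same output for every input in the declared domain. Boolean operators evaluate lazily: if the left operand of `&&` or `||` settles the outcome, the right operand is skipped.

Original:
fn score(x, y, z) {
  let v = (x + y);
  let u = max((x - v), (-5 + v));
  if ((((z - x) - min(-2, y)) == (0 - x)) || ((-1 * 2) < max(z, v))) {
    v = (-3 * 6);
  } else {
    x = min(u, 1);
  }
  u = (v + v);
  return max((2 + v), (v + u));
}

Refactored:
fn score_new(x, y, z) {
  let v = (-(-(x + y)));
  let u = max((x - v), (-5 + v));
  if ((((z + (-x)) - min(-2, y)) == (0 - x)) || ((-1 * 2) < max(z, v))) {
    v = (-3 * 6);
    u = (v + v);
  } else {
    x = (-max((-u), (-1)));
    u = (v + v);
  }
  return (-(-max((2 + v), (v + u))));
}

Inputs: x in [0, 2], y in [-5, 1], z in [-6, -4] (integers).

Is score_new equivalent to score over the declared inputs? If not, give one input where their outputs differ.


Reading the diff, among the changes: min/max/abs usage differs; also statement counts differ; also arithmetic usage differs.
As a probe, take x=0, y=0, z=-4: score runs v := 0 | u := 0 | ((((z - x) - min(-2, y)) == (0 - x)) || ((-1 * 2) < max(z, v))): true | v := -18 | u := -36 | result -16; score_new runs v := 0 | u := 0 | ((((z + (-x)) - min(-2, y)) == (0 - x)) || ((-1 * 2) < max(z, v))): true | v := -18 | u := -36 | result -16; both end at -16.
Across all 63 domain points the two functions coincide.
verdict: equivalent


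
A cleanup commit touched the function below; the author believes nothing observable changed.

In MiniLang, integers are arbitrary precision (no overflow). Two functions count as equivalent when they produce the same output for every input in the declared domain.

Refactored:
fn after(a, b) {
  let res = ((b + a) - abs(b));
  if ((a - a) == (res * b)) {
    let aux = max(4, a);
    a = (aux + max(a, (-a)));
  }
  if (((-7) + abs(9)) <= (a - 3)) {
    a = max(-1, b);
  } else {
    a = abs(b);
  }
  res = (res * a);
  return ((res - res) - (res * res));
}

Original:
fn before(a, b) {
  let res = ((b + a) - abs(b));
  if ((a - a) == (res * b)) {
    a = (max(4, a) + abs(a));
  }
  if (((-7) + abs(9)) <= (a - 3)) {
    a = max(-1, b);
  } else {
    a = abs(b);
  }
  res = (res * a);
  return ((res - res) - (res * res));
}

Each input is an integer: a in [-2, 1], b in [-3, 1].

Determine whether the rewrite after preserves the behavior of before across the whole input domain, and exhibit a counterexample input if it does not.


Equivalent — the differences include min/max/abs usage differs; also local variable names differ; also statement counts differ, yet no declared input distinguishes the two.
As a probe, take a=1, b=1: before runs res = 1; ((a - a) == (res * b)) -> false; (((-7) + abs(9)) <= (a - 3)) -> false; a = 1; res = 1; return -1; after runs res = 1; ((a - a) == (res * b)) -> false; (((-7) + abs(9)) <= (a - 3)) -> false; a = 1; res = 1; return -1; both end at -1.
Sweeping the whole domain (20 inputs) finds no disagreement.
verdict: equivalent


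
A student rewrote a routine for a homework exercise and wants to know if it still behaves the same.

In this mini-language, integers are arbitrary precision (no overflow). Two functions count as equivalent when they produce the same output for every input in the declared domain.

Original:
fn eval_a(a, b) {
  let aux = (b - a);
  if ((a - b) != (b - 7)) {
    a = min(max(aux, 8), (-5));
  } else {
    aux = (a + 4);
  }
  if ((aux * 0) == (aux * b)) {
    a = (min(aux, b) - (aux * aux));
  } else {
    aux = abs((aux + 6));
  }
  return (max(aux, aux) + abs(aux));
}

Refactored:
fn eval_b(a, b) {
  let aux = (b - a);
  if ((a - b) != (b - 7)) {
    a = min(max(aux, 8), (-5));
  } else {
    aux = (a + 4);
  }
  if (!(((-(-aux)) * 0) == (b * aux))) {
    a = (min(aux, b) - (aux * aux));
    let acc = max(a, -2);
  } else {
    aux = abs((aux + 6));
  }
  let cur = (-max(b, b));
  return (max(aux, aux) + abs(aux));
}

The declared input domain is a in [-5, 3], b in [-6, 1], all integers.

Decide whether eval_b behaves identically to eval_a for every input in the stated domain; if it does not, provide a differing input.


Run the pair on a=-5, b=-6.
eval_a: aux becomes -1; next ((a - b) != (b - 7)) evaluates to true; next a becomes -5; next ((aux * 0) == (aux * b)) evaluates to false; next aux becomes 5; next final value 10
eval_b: aux becomes -1; next ((a - b) != (b - 7)) evaluates to true; next a becomes -5; next (!(((-(-aux)) * 0) == (b * aux))) evaluates to true; next a becomes -7; next acc becomes -2; next cur becomes 6; next final value 0
10 against 0: the behavior changed.
verdict: not equivalent; witness: a=-5, b=-6


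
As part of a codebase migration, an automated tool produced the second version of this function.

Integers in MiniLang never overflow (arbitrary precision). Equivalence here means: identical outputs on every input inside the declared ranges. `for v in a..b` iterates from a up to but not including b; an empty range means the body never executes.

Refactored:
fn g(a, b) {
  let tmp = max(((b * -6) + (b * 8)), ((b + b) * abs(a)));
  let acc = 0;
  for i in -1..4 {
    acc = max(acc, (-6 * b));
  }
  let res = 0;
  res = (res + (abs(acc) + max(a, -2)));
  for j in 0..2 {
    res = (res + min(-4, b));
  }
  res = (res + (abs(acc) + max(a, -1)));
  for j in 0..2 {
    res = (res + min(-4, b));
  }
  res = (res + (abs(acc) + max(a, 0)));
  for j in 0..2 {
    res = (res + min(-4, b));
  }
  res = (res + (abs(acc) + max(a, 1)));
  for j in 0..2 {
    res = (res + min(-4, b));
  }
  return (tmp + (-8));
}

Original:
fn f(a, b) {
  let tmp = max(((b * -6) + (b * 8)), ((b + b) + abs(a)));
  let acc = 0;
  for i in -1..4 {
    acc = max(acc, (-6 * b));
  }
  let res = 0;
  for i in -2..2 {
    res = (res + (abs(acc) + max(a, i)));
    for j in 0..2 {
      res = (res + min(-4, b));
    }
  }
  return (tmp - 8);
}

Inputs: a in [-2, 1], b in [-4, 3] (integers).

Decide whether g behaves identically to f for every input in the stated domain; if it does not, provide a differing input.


These are not equivalent — on a=-2, b=-4 the outputs split (-14 vs -16).
f: tmp = -6; acc = 0; [i=-1]; acc = 24; [i=0]; acc = 24; [i=1]; acc = 24; [i=2]; acc = 24; [i=3]; acc = 24; res = 0; [i=-2]; res = 22; [j=0]; res = 18; [j=1]; res = 14; [i=-1]; res = 37; [j=0]; res = 33; [j=1]; res = 29; [i=0]; res = 53; [j=0]; res = 49; [j=1]; res = 45; [i=1]; res = 70; [j=0]; res = 66; [j=1]; res = 62; return -14
g: tmp = -8; acc = 0; [i=-1]; acc = 24; [i=0]; acc = 24; [i=1]; acc = 24; [i=2]; acc = 24; [i=3]; acc = 24; res = 0; res = 22; [j=0]; res = 18; [j=1]; res = 14; res = 37; [j=0]; res = 33; [j=1]; res = 29; res = 53; [j=0]; res = 49; [j=1]; res = 45; res = 70; [j=0]; res = 66; [j=1]; res = 62; return -16
verdict: not equivalent; witness: a=-2, b=-4


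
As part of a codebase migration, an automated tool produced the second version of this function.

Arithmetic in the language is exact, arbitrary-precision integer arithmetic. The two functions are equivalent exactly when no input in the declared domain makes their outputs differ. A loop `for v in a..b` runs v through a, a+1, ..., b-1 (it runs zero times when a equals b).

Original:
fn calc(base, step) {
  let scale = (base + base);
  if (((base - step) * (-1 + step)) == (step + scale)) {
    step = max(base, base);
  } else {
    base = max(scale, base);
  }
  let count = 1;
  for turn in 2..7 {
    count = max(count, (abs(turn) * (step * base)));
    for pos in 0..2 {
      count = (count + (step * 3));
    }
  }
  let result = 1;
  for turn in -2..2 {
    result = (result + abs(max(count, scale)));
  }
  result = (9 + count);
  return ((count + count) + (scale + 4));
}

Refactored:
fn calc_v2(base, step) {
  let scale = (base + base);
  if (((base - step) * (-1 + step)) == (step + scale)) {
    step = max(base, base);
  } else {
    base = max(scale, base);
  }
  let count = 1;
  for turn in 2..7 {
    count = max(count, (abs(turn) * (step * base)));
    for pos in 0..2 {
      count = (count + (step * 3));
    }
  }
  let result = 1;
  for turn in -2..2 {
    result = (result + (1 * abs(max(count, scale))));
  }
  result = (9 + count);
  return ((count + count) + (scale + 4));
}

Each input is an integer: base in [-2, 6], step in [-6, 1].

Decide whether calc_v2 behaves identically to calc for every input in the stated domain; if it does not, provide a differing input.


Side by side, the visible changes include: constant usage differs, and arithmetic usage differs.
Spot check at base=-1, step=1 — calc: scale := -2 | (((base - step) * (-1 + step)) == (step + scale)): false | base := -1 | count := 1 | iter turn=2: | count := 1 | iter pos=0: | count := 4 | iter pos=1: | count := 7 | iter turn=3: | count := 7 | iter pos=0: | count := 10 | iter pos=1: | count := 13 | iter turn=4: | count := 13 | iter pos=0: | count := 16 | iter pos=1: | count := 19 | iter turn=5: | count := 19 | iter pos=0: | count := 22 | iter pos=1: | count := 25 | iter turn=6: | count := 25 | iter pos=0: | count := 28 | iter pos=1: | count := 31 | result := 1 | iter turn=-2: | result := 32 | iter turn=-1: | result := 63 | iter turn=0: | result := 94 | iter turn=1: | result := 125 | result := 40 | result 64. calc_v2: scale := -2 | (((base - step) * (-1 + step)) == (step + scale)): false | base := -1 | count := 1 | iter turn=2: | count := 1 | iter pos=0: | count := 4 | iter pos=1: | count := 7 | iter turn=3: | count := 7 | iter pos=0: | count := 10 | iter pos=1: | count := 13 | iter turn=4: | count := 13 | iter pos=0: | count := 16 | iter pos=1: | count := 19 | iter turn=5: | count := 19 | iter pos=0: | count := 22 | iter pos=1: | count := 25 | iter turn=6: | count := 25 | iter pos=0: | count := 28 | iter pos=1: | count := 31 | result := 1 | iter turn=-2: | result := 32 | iter turn=-1: | result := 63 | iter turn=0: | result := 94 | iter turn=1: | result := 125 | result := 40 | result 64. Both give 64.
Checked all 72 inputs in the declared domain: the outputs agree on every one.
verdict: equivalent


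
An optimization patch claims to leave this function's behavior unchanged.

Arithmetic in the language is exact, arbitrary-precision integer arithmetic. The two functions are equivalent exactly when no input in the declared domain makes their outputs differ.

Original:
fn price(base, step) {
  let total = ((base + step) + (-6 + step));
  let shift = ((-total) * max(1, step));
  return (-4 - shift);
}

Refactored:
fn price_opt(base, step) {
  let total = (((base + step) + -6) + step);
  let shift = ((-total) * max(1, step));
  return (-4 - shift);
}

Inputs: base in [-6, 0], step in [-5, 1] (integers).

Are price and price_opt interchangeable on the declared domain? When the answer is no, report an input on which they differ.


Reading the diff, among the changes: same computation, different form.
As a probe, take base=-2, step=-3: price runs total becomes -14; next shift becomes 14; next final value -18; price_opt runs total becomes -14; next shift becomes 14; next final value -18; both end at -18.
An exhaustive pass over the 49 declared inputs shows identical outputs.
verdict: equivalent


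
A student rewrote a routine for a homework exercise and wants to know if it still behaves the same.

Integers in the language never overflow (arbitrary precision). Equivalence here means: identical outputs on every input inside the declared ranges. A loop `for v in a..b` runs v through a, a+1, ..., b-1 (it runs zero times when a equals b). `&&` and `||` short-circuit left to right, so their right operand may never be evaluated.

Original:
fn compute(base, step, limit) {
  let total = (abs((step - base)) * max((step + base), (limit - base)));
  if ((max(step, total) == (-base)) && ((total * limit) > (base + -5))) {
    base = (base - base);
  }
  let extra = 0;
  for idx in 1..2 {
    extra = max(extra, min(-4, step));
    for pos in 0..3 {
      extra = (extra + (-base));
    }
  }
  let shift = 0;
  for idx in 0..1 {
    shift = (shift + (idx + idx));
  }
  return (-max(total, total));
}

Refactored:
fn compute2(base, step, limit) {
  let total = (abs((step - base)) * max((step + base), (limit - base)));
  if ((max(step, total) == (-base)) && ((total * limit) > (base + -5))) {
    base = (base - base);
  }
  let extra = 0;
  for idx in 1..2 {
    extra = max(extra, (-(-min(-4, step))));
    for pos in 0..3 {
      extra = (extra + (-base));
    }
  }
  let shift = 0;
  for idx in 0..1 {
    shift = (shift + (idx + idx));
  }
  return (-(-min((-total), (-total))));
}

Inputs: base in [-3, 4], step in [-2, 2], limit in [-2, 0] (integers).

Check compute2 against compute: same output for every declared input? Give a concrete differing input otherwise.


Comparing the listings, the differences include: min/max/abs usage differs.
Spot check at base=0, step=-1, limit=-1 — compute: total = -1; ((max(step, total) == (-base)) && ((total * limit) > (base + -5))) -> false; extra = 0; [idx=1]; extra = 0; [pos=0]; extra = 0; [pos=1]; extra = 0; [pos=2]; extra = 0; shift = 0; [idx=0]; shift = 0; return 1. compute2: total = -1; ((max(step, total) == (-base)) && ((total * limit) > (base + -5))) -> false; extra = 0; [idx=1]; extra = 0; [pos=0]; extra = 0; [pos=1]; extra = 0; [pos=2]; extra = 0; shift = 0; [idx=0]; shift = 0; return 1. Both give 1.
Every one of the 120 inputs gives matching results.
verdict: equivalent


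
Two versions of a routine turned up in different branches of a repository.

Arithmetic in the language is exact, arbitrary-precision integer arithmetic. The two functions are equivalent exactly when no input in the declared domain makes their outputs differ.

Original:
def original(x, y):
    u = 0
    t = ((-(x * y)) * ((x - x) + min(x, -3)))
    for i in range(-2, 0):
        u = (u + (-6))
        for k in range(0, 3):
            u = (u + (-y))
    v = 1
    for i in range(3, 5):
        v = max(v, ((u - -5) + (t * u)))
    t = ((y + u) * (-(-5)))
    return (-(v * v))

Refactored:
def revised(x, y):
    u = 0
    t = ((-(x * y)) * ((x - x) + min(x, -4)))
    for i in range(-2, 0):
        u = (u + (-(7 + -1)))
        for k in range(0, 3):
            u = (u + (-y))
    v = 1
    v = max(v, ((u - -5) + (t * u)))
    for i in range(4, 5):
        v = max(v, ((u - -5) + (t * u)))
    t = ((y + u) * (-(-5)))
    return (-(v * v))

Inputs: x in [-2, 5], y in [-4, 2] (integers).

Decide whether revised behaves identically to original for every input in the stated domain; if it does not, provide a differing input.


Input x=-2, y=-4: -93025 from original versus -160801 from revised.
verdict: not equivalent; witness: x=-2, y=-4


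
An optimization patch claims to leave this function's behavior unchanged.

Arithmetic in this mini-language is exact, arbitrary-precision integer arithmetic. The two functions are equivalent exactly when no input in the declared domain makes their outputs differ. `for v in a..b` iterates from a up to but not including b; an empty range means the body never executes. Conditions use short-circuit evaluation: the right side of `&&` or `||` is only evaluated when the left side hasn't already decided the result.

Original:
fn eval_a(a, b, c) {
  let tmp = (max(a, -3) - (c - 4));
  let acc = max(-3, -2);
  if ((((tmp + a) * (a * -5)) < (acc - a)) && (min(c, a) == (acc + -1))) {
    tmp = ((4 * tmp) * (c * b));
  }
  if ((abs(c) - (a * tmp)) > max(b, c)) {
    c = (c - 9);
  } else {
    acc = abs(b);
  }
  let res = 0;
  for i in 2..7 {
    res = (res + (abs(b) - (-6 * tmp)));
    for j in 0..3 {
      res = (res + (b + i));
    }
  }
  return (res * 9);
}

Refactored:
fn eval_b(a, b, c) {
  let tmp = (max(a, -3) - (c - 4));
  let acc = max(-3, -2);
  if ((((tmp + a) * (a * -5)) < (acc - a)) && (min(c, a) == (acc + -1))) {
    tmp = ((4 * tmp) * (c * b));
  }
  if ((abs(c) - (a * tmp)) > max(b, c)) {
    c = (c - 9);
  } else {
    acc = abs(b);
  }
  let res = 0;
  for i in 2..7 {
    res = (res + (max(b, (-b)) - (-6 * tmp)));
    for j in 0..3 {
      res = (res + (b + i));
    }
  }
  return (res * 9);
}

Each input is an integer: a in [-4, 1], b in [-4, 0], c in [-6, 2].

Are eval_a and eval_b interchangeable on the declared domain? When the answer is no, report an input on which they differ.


The two are interchangeable: min/max/abs usage differs, and every declared input agrees.
One worked example (a=-4, b=-4, c=2) — eval_a: tmp = -1; acc = -2; ((((tmp + a) * (a * -5)) < (acc - a)) && (min(c, a) == (acc + -1))) -> false; ((abs(c) - (a * tmp)) > max(b, c)) -> false; acc = 4; res = 0; [i=2]; res = -2; [j=0]; res = -4; [j=1]; res = -6; [j=2]; res = -8; [i=3]; res = -10; [j=0]; res = -11; [j=1]; res = -12; [j=2]; res = -13; [i=4]; res = -15; [j=0]; res = -15; [j=1]; res = -15; [j=2]; res = -15; [i=5]; res = -17; [j=0]; res = -16; [j=1]; res = -15; [j=2]; res = -14; [i=6]; res = -16; [j=0]; res = -14; [j=1]; res = -12; [j=2]; res = -10; return -90; eval_b: tmp = -1; acc = -2; ((((tmp + a) * (a * -5)) < (acc - a)) && (min(c, a) == (acc + -1))) -> false; ((abs(c) - (a * tmp)) > max(b, c)) -> false; acc = 4; res = 0; [i=2]; res = -2; [j=0]; res = -4; [j=1]; res = -6; [j=2]; res = -8; [i=3]; res = -10; [j=0]; res = -11; [j=1]; res = -12; [j=2]; res = -13; [i=4]; res = -15; [j=0]; res = -15; [j=1]; res = -15; [j=2]; res = -15; [i=5]; res = -17; [j=0]; res = -16; [j=1]; res = -15; [j=2]; res = -14; [i=6]; res = -16; [j=0]; res = -14; [j=1]; res = -12; [j=2]; res = -10; return -90; agreement on -90.
Every one of the 270 inputs gives matching results.
verdict: equivalent


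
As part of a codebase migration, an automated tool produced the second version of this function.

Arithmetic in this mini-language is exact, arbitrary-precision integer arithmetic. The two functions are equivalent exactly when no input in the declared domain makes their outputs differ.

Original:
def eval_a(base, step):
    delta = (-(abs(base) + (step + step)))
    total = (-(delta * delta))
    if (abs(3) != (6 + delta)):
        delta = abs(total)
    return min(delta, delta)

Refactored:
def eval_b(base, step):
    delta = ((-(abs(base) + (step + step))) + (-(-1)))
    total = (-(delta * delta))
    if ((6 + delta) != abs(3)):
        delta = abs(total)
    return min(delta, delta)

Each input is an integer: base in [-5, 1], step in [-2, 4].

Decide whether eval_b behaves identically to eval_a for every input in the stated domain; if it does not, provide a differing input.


Consider the input base=-5, step=-2.
eval_a: delta=-1, then total=-1, then (abs(3) != (6 + delta)) is true, then delta=1, then returns 1
eval_b: delta=0, then total=0, then ((6 + delta) != abs(3)) is true, then delta=0, then returns 0
1 != 0, so the rewrite changes behavior.
verdict: not equivalent; witness: base=-5, step=-2


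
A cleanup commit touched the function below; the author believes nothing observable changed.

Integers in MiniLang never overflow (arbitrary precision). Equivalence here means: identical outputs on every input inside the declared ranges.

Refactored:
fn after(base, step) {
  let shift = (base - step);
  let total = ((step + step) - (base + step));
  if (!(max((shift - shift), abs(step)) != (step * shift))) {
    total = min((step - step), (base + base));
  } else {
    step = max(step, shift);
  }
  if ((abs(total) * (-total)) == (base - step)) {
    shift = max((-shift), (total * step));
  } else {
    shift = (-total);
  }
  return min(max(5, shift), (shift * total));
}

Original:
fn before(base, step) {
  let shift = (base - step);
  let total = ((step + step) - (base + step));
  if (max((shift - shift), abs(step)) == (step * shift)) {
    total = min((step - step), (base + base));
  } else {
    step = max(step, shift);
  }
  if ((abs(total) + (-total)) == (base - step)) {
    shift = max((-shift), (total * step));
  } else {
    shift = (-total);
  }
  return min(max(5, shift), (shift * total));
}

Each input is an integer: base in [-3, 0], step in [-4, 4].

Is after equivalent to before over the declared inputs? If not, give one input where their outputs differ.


Consider the input base=0, step=1.
before: shift = -1; total = 1; (max((shift - shift), abs(step)) == (step * shift)) -> false; step = 1; ((abs(total) + (-total)) == (base - step)) -> false; shift = -1; return -1
after: shift = -1; total = 1; (!(max((shift - shift), abs(step)) != (step * shift))) -> false; step = 1; ((abs(total) * (-total)) == (base - step)) -> true; shift = 1; return 1
-1 and 1 differ, so these are not the same function on this domain.
verdict: not equivalent; witness: base=0, step=1


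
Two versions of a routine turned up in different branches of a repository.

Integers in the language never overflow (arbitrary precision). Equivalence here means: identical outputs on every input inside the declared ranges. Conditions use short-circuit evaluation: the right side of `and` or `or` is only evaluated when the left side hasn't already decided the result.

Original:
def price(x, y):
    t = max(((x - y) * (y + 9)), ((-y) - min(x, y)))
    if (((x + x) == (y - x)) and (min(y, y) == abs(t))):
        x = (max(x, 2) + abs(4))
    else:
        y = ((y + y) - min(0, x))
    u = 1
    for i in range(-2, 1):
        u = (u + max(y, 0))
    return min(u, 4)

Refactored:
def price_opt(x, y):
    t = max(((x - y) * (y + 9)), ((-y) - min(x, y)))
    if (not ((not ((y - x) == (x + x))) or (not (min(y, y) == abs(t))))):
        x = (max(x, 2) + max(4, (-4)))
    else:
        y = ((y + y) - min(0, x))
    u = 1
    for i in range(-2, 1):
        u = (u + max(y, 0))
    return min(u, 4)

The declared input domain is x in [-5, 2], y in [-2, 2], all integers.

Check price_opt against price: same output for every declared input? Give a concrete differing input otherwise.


Side by side, the visible changes include: constant usage differs; also min/max/abs usage differs; also boolean connective usage differs.
Tracing x=-1, y=-1: price: t=2, then (((x + x) == (y - x)) and (min(y, y) == abs(t))) is false, then y=-1, then u=1, then (i=-2), then u=1, then (i=-1), then u=1, then (i=0), then u=1, then returns 1 | price_opt: t=2, then (not ((not ((y - x) == (x + x))) or (not (min(y, y) == abs(t))))) is false, then y=-1, then u=1, then (i=-2), then u=1, then (i=-1), then u=1, then (i=0), then u=1, then returns 1 — matching result 1.
Every one of the 40 inputs gives matching results.
verdict: equivalent


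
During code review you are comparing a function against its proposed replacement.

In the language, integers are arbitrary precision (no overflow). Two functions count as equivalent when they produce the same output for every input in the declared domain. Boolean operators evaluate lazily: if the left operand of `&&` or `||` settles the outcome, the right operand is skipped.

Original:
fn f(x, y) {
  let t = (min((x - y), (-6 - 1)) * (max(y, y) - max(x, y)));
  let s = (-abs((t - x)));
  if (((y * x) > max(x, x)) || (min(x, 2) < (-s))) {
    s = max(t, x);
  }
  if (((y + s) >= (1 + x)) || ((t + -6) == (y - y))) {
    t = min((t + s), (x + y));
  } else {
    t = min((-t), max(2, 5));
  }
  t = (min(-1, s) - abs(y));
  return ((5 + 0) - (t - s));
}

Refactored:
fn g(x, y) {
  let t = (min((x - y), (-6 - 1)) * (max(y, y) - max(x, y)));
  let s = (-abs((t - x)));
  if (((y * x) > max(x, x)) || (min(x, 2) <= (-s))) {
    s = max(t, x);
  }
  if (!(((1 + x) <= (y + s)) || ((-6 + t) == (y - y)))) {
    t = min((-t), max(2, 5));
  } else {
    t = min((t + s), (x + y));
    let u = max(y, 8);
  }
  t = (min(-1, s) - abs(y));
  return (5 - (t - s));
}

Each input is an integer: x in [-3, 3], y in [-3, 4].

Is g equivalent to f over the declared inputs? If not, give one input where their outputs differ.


There is a counterexample at x=1, y=1: 6 on one side, 8 on the other.
f: t = 0; s = -1; (((y * x) > max(x, x)) || (min(x, 2) < (-s))) -> false; (((y + s) >= (1 + x)) || ((t + -6) == (y - y))) -> false; t = 0; t = -2; return 6
g: t = 0; s = -1; (((y * x) > max(x, x)) || (min(x, 2) <= (-s))) -> true; s = 1; (!(((1 + x) <= (y + s)) || ((-6 + t) == (y - y)))) -> false; t = 1; u = 8; t = -2; return 8
verdict: not equivalent; witness: x=1, y=1


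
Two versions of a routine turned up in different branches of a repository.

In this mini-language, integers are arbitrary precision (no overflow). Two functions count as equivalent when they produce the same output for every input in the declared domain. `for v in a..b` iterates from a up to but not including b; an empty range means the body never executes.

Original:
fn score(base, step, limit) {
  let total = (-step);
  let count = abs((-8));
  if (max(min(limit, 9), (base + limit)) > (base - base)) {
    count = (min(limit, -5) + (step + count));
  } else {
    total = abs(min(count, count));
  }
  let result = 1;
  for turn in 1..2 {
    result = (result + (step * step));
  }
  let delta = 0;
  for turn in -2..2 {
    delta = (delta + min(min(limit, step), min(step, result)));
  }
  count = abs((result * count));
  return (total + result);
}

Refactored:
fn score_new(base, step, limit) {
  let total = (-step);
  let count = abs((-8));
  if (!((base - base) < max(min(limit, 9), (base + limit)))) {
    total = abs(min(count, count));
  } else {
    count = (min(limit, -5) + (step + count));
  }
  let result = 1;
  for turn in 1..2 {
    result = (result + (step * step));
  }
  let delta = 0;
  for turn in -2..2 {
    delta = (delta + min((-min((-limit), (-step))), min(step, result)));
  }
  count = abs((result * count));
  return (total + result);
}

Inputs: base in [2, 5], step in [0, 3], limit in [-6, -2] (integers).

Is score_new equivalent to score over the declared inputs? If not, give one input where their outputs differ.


Equivalent. Whatever the rewrite altered, no input in the stated domain can expose a difference.
An exhaustive pass over the 80 declared inputs shows identical outputs.
One worked example (base=2, step=3, limit=-3) — score: total := -3 | count := 8 | (max(min(limit, 9), (base + limit)) > (base - base)): false | total := 8 | result := 1 | iter turn=1: | result := 10 | delta := 0 | iter turn=-2: | delta := -3 | iter turn=-1: | delta := -6 | iter turn=0: | delta := -9 | iter turn=1: | delta := -12 | count := 80 | result 18; score_new: total := -3 | count := 8 | (!((base - base) < max(min(limit, 9), (base + limit)))): true | total := 8 | result := 1 | iter turn=1: | result := 10 | delta := 0 | iter turn=-2: | delta := 3 | iter turn=-1: | delta := 6 | iter turn=0: | delta := 9 | iter turn=1: | delta := 12 | count := 80 | result 18; agreement on 18.
verdict: equivalent


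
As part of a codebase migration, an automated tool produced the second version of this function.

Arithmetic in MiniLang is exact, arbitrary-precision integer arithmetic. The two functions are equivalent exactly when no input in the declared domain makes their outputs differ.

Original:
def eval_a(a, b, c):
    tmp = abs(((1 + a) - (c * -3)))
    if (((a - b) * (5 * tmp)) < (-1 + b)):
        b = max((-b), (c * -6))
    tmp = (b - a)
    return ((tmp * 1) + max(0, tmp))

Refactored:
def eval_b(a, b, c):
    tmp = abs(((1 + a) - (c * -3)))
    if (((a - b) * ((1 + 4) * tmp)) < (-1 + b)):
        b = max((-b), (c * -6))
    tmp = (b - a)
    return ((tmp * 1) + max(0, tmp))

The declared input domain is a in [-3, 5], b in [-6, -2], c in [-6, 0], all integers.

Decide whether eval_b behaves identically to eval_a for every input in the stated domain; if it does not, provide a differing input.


Comparing the listings, the differences include: constant usage differs; and arithmetic usage differs.
Spot check at a=5, b=-3, c=0 — eval_a: tmp becomes 6; next (((a - b) * (5 * tmp)) < (-1 + b)) evaluates to false; next tmp becomes -8; next final value -8. eval_b: tmp becomes 6; next (((a - b) * ((1 + 4) * tmp)) < (-1 + b)) evaluates to false; next tmp becomes -8; next final value -8. Both give -8.
Sweeping the whole domain (315 inputs) finds no disagreement.
verdict: equivalent
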